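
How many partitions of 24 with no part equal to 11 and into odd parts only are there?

104

Counting exhaustively, 104 partitions satisfy the conditions.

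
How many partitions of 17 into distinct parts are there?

There are too many to list fully; the first 12 (by largest part) are:
17
16,1
15,2
14,3
14,2,1
13,4
13,3,1
12,5
12,4,1
12,3,2
11,6
11,5,1
…and 26 more, for 38 total.

38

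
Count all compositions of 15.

Each of the 14 gaps between 15 units is either a break or not: 2^14 = 16384.

16384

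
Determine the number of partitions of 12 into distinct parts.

Listing the qualifying partitions of 12:
12
11 + 1
10 + 2
9 + 3
9 + 2 + 1
8 + 4
8 + 3 + 1
7 + 5
7 + 4 + 1
7 + 3 + 2
6 + 5 + 1
6 + 4 + 2
6 + 3 + 2 + 1
5 + 4 + 3
5 + 4 + 2 + 1
That's 15 in total.

15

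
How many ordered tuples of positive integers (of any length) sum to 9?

The number of compositions of n is 2^(n−1); here 2^8 = 256.

256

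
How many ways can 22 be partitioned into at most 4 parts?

Direct enumeration gives 136 partitions.

136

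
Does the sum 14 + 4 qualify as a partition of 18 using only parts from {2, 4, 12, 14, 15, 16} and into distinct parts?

Yes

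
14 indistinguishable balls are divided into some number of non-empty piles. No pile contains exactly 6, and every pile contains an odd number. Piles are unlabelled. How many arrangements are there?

They are:
1,13
3,11
1,1,1,11
5,9
1,1,3,9
1,1,1,1,1,9
7,7
1,1,5,7
1,3,3,7
1,1,1,1,3,7
1,1,1,1,1,1,1,7
1,3,5,5
1,1,1,1,5,5
3,3,3,5
1,1,1,3,3,5
1,1,1,1,1,1,3,5
1,1,1,1,1,1,1,1,1,5
1,1,3,3,3,3
1,1,1,1,1,3,3,3
1,1,1,1,1,1,1,1,3,3
1,1,1,1,1,1,1,1,1,1,1,3
1,1,1,1,1,1,1,1,1,1,1,1,1,1

22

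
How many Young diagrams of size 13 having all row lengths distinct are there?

They are:
13
12+1
11+2
10+3
10+2+1
9+4
9+3+1
8+5
8+4+1
8+3+2
7+6
7+5+1
7+4+2
7+3+2+1
6+5+2
6+4+3
6+4+2+1
5+4+3+1

18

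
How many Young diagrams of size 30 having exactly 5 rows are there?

377

There are 377 such partitions.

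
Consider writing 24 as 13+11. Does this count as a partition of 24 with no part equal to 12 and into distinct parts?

Yes

The parts sum to 24, and the condition 'no summand equals 12' holds; the condition 'all summands are distinct' holds.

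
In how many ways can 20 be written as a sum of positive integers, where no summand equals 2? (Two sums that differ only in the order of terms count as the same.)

242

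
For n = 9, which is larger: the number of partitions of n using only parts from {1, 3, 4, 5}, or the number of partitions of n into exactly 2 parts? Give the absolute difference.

Partitions of 9 using only parts from {1, 3, 4, 5}: 10.
Partitions of 9 into exactly 2 parts: 4.
|10 − 4| = 6.

6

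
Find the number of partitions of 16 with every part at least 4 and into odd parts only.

They are:
5 + 11
7 + 9
Counting gives 2.

2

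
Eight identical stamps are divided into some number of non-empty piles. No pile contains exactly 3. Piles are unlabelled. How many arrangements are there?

The partitions of 8 that satisfy the conditions:
8
1+7
2+6
1+1+6
1+2+5
1+1+1+5
4+4
2+2+4
1+1+2+4
1+1+1+1+4
2+2+2+2
1+1+2+2+2
1+1+1+1+2+2
1+1+1+1+1+1+2
1+1+1+1+1+1+1+1
That's 15 in total.

15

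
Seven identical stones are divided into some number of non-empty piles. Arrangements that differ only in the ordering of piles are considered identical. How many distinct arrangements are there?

Enumerating:
7
6+1
5+2
5+1+1
4+3
4+2+1
4+1+1+1
3+3+1
3+2+2
3+2+1+1
3+1+1+1+1
2+2+2+1
2+2+1+1+1
2+1+1+1+1+1
1+1+1+1+1+1+1
Counting gives 15.

15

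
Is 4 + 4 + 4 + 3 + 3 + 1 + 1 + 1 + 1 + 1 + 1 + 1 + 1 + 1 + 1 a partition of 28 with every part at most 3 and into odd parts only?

No

The parts sum to 28, and the condition 'no summand exceeds 3' is violated.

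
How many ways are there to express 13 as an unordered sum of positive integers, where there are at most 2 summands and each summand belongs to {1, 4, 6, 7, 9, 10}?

2

They are:
9 + 4
7 + 6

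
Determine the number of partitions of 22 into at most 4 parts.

136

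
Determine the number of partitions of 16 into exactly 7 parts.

A partial list (first 12 by largest part):
1,1,1,1,1,1,10
1,1,1,1,1,2,9
1,1,1,1,1,3,8
1,1,1,1,2,2,8
1,1,1,1,1,4,7
1,1,1,1,2,3,7
1,1,1,2,2,2,7
1,1,1,1,1,5,6
1,1,1,1,2,4,6
1,1,1,1,3,3,6
1,1,1,2,2,3,6
1,1,2,2,2,2,6
…and 16 more, for 28 total.

28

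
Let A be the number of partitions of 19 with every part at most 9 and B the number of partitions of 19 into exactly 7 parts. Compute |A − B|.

328

Partitions of 19 with every part at most 9: 393.
Partitions of 19 into exactly 7 parts: 65.
|393 − 65| = 328.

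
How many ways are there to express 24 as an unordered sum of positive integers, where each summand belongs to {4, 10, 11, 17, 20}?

3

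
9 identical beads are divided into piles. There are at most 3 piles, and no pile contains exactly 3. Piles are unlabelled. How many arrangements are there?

Listing the qualifying partitions of 9:
9
8, 1
7, 2
7, 1, 1
6, 2, 1
5, 4
5, 2, 2
4, 4, 1

8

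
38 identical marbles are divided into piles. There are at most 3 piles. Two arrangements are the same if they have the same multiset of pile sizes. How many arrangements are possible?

A full systematic count gives 140.

140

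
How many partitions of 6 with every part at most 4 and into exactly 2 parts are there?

2

The partitions of 6 that satisfy the conditions:
2 + 4
3 + 3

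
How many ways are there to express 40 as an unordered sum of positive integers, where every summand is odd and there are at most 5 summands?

Enumerating by decreasing first part gives 94 partitions in all.

94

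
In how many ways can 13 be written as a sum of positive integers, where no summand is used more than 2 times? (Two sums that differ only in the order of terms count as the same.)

There are too many to list fully; the first 12 (by largest part) are:
13
12+1
11+2
11+1+1
10+3
10+2+1
9+4
9+3+1
9+2+2
9+2+1+1
8+5
8+4+1
…and 32 more, for 44 total.

44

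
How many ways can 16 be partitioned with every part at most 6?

136

A full systematic count gives 136.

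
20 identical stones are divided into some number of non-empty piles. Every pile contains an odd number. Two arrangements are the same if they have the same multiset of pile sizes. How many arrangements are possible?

There are too many to list fully; the first 12 (by largest part) are:
19+1
17+3
17+1+1+1
15+5
15+3+1+1
15+1+1+1+1+1
13+7
13+5+1+1
13+3+3+1
13+3+1+1+1+1
13+1+1+1+1+1+1+1
11+9
…and 52 more, for 64 total.

64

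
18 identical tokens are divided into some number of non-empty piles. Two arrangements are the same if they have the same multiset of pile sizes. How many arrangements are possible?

385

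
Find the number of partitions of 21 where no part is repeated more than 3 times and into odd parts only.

There are too many to list fully; the first 12 (by largest part) are:
21
19,1,1
17,3,1
15,5,1
15,3,3
15,3,1,1,1
13,7,1
13,5,3
13,5,1,1,1
13,3,3,1,1
11,9,1
11,7,3
…and 20 more, for 32 total.

32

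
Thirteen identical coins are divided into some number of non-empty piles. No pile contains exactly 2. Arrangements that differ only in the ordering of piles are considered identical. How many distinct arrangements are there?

A partial list (first 12 by largest part):
13
12, 1
11, 1, 1
10, 3
10, 1, 1, 1
9, 4
9, 3, 1
9, 1, 1, 1, 1
8, 5
8, 4, 1
8, 3, 1, 1
8, 1, 1, 1, 1, 1
…and 33 more, for 45 total.

45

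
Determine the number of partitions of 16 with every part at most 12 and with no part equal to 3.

Enumerating by decreasing first part gives 124 partitions in all.

124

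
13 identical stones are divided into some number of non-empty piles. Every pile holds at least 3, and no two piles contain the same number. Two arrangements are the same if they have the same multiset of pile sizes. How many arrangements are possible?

6

The partitions of 13 that satisfy the conditions:
13
10+3
9+4
8+5
7+6
6+4+3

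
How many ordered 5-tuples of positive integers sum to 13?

Equivalently, choose which 4 of the 12 gaps become plus signs: C(12,4) = 495.

495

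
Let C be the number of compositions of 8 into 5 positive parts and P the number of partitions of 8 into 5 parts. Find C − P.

Compositions: C(7,4) = 35.
Unordered (partitions into 5 parts): 3.
Difference: 35 − 3 = 32.

32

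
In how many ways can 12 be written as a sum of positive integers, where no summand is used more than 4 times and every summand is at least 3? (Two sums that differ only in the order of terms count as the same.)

Listing the qualifying partitions of 12:
12
9 + 3
8 + 4
7 + 5
6 + 6
6 + 3 + 3
5 + 4 + 3
4 + 4 + 4
3 + 3 + 3 + 3

9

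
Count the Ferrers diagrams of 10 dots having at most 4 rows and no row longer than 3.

Listing the qualifying partitions of 10:
3 + 3 + 3 + 1
3 + 3 + 2 + 2
That's 2 in total.

2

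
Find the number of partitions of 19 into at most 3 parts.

There are too many to list fully; the first 12 (by largest part) are:
19
18+1
17+2
17+1+1
16+3
16+2+1
15+4
15+3+1
15+2+2
14+5
14+4+1
14+3+2
…and 28 more, for 40 total.

40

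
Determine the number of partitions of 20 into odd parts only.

64

There are too many to list fully; the first 12 (by largest part) are:
19+1
17+3
17+1+1+1
15+5
15+3+1+1
15+1+1+1+1+1
13+7
13+5+1+1
13+3+3+1
13+3+1+1+1+1
13+1+1+1+1+1+1+1
11+9
…and 52 more, for 64 total.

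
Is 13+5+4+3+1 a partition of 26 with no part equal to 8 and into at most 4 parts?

The parts sum to 26, and the condition 'there are at most 4 summands' is violated.

No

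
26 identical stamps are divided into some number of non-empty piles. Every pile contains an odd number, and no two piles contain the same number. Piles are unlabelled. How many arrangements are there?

12

They are:
25 + 1
23 + 3
21 + 5
19 + 7
17 + 9
17 + 5 + 3 + 1
15 + 11
15 + 7 + 3 + 1
13 + 9 + 3 + 1
13 + 7 + 5 + 1
11 + 9 + 5 + 1
11 + 7 + 5 + 3
Counting gives 12.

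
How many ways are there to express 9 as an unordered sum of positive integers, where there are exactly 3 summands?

The partitions of 9 that satisfy the conditions:
7,1,1
6,2,1
5,3,1
5,2,2
4,4,1
4,3,2
3,3,3
Counting gives 7.

7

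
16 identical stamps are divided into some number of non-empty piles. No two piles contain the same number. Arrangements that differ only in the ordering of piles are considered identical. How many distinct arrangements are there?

A partial list (first 12 by largest part):
16
15, 1
14, 2
13, 3
13, 2, 1
12, 4
12, 3, 1
11, 5
11, 4, 1
11, 3, 2
10, 6
10, 5, 1
…and 20 more, for 32 total.

32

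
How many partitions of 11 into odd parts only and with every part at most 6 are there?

They are:
1+5+5
3+3+5
1+1+1+3+5
1+1+1+1+1+1+5
1+1+3+3+3
1+1+1+1+1+3+3
1+1+1+1+1+1+1+1+3
1+1+1+1+1+1+1+1+1+1+1

8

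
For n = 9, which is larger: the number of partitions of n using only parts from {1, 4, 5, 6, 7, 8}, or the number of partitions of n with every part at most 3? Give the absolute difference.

4

Partitions of 9 using only parts from {1, 4, 5, 6, 7, 8}: 8.
Partitions of 9 with every part at most 3: 12.
|8 − 12| = 4.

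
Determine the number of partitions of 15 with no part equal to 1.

There are too many to list fully; the first 12 (by largest part) are:
15
13,2
12,3
11,4
11,2,2
10,5
10,3,2
9,6
9,4,2
9,3,3
9,2,2,2
8,7
…and 29 more, for 41 total.

41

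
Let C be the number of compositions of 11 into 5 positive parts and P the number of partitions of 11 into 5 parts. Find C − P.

200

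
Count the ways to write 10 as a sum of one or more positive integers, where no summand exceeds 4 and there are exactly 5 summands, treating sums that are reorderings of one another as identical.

5

Enumerating:
4,3,1,1,1
4,2,2,1,1
3,3,2,1,1
3,2,2,2,1
2,2,2,2,2
Counting gives 5.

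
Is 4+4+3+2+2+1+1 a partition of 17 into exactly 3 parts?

The parts sum to 17, and the condition 'there are exactly 3 summands' is violated.

No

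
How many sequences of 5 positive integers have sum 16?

Place 4 bars in the 15 internal gaps of a row of 16 dots: C(15,4) = 1365.

1365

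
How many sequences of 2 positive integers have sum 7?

6

By stars and bars with positive parts, the count is C(6,1) = 6.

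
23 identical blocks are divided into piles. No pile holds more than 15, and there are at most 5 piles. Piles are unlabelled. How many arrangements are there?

253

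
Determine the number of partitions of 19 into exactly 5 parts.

70

There are too many to list fully; the first 12 (by largest part) are:
15 + 1 + 1 + 1 + 1
14 + 2 + 1 + 1 + 1
13 + 3 + 1 + 1 + 1
13 + 2 + 2 + 1 + 1
12 + 4 + 1 + 1 + 1
12 + 3 + 2 + 1 + 1
12 + 2 + 2 + 2 + 1
11 + 5 + 1 + 1 + 1
11 + 4 + 2 + 1 + 1
11 + 3 + 3 + 1 + 1
11 + 3 + 2 + 2 + 1
11 + 2 + 2 + 2 + 2
…and 58 more, for 70 total.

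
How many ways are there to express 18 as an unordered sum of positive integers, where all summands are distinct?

46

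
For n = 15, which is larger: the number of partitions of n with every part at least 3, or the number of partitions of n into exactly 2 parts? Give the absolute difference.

10

Partitions of 15 with every part at least 3: 17.
Partitions of 15 into exactly 2 parts: 7.
|17 − 7| = 10.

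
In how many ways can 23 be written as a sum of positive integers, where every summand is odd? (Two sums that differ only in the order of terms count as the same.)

Systematic enumeration (by largest part, then next-largest, …) yields 104.

104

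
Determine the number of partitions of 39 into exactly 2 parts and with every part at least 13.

7

Enumerating:
26 + 13
25 + 14
24 + 15
23 + 16
22 + 17
21 + 18
20 + 19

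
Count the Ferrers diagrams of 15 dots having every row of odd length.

There are too many to list fully; the first 12 (by largest part) are:
15
13+1+1
11+3+1
11+1+1+1+1
9+5+1
9+3+3
9+3+1+1+1
9+1+1+1+1+1+1
7+7+1
7+5+3
7+5+1+1+1
7+3+3+1+1
…and 15 more, for 27 total.

27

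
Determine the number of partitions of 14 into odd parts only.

The partitions of 14 that satisfy the conditions:
13,1
11,3
11,1,1,1
9,5
9,3,1,1
9,1,1,1,1,1
7,7
7,5,1,1
7,3,3,1
7,3,1,1,1,1
7,1,1,1,1,1,1,1
5,5,3,1
5,5,1,1,1,1
5,3,3,3
5,3,3,1,1,1
5,3,1,1,1,1,1,1
5,1,1,1,1,1,1,1,1,1
3,3,3,3,1,1
3,3,3,1,1,1,1,1
3,3,1,1,1,1,1,1,1,1
3,1,1,1,1,1,1,1,1,1,1,1
1,1,1,1,1,1,1,1,1,1,1,1,1,1

22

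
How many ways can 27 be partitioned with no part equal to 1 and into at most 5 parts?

274

Counting exhaustively, 274 partitions satisfy the conditions.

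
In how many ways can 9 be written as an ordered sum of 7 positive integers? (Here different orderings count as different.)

By stars and bars with positive parts, the count is C(8,6) = 28.

28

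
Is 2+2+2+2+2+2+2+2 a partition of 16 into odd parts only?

The parts sum to 16, and the condition 'every summand is odd' is violated.

No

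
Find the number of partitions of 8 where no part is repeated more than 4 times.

They are:
8
7,1
6,2
6,1,1
5,3
5,2,1
5,1,1,1
4,4
4,3,1
4,2,2
4,2,1,1
4,1,1,1,1
3,3,2
3,3,1,1
3,2,2,1
3,2,1,1,1
2,2,2,2
2,2,2,1,1
2,2,1,1,1,1

19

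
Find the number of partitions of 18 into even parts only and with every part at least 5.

Listing the qualifying partitions of 18:
18
6 + 12
8 + 10
6 + 6 + 6
Counting gives 4.

4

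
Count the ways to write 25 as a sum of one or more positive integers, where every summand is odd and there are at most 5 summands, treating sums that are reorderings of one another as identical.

A partial list (first 12 by largest part):
25
23,1,1
21,3,1
21,1,1,1,1
19,5,1
19,3,3
19,3,1,1,1
17,7,1
17,5,3
17,5,1,1,1
17,3,3,1,1
15,9,1
…and 35 more, for 47 total.

47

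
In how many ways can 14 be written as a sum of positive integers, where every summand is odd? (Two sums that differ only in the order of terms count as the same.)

22

They are:
13,1
11,3
11,1,1,1
9,5
9,3,1,1
9,1,1,1,1,1
7,7
7,5,1,1
7,3,3,1
7,3,1,1,1,1
7,1,1,1,1,1,1,1
5,5,3,1
5,5,1,1,1,1
5,3,3,3
5,3,3,1,1,1
5,3,1,1,1,1,1,1
5,1,1,1,1,1,1,1,1,1
3,3,3,3,1,1
3,3,3,1,1,1,1,1
3,3,1,1,1,1,1,1,1,1
3,1,1,1,1,1,1,1,1,1,1,1
1,1,1,1,1,1,1,1,1,1,1,1,1,1
That's 22 in total.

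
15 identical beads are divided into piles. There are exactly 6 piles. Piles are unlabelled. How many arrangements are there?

26

There are too many to list fully; the first 12 (by largest part) are:
10 + 1 + 1 + 1 + 1 + 1
9 + 2 + 1 + 1 + 1 + 1
8 + 3 + 1 + 1 + 1 + 1
8 + 2 + 2 + 1 + 1 + 1
7 + 4 + 1 + 1 + 1 + 1
7 + 3 + 2 + 1 + 1 + 1
7 + 2 + 2 + 2 + 1 + 1
6 + 5 + 1 + 1 + 1 + 1
6 + 4 + 2 + 1 + 1 + 1
6 + 3 + 3 + 1 + 1 + 1
6 + 3 + 2 + 2 + 1 + 1
6 + 2 + 2 + 2 + 2 + 1
…and 14 more, for 26 total.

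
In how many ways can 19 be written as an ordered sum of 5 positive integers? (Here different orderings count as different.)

A composition of 19 into 5 positive parts is chosen by placing 4 dividers among the 18 gaps between 19 units: C(18,4) = 3060.

3060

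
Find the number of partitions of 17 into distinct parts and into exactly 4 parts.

The partitions of 17 that satisfy the conditions:
1+2+3+11
1+2+4+10
1+2+5+9
1+3+4+9
1+2+6+8
1+3+5+8
2+3+4+8
1+3+6+7
1+4+5+7
2+3+5+7
2+4+5+6

11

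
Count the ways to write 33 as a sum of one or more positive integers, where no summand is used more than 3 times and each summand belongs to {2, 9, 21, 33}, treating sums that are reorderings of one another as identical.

The partitions of 33 that satisfy the conditions:
33
2+2+2+9+9+9

2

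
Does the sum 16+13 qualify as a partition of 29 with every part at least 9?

Yes

The parts sum to 29, and the condition 'every summand is at least 9' holds.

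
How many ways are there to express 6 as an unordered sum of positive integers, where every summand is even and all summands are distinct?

2

They are:
6
4,2
Counting gives 2.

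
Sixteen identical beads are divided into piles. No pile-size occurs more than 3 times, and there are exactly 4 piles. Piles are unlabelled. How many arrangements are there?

33

There are too many to list fully; the first 12 (by largest part) are:
13 + 1 + 1 + 1
12 + 2 + 1 + 1
11 + 3 + 1 + 1
11 + 2 + 2 + 1
10 + 4 + 1 + 1
10 + 3 + 2 + 1
10 + 2 + 2 + 2
9 + 5 + 1 + 1
9 + 4 + 2 + 1
9 + 3 + 3 + 1
9 + 3 + 2 + 2
8 + 6 + 1 + 1
…and 21 more, for 33 total.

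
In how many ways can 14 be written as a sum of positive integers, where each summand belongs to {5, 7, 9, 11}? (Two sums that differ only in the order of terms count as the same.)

2

They are:
9, 5
7, 7
That's 2 in total.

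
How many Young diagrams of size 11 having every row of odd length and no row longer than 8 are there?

10

They are:
7+3+1
7+1+1+1+1
5+5+1
5+3+3
5+3+1+1+1
5+1+1+1+1+1+1
3+3+3+1+1
3+3+1+1+1+1+1
3+1+1+1+1+1+1+1+1
1+1+1+1+1+1+1+1+1+1+1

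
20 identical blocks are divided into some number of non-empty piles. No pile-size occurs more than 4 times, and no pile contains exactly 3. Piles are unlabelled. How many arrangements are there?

Enumerating by decreasing first part gives 208 partitions in all.

208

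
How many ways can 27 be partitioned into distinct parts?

192

A full systematic count gives 192.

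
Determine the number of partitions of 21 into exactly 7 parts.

105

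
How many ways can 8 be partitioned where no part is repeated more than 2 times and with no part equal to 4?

The partitions of 8 that satisfy the conditions:
8
1+7
2+6
1+1+6
3+5
1+2+5
2+3+3
1+1+3+3
1+2+2+3

9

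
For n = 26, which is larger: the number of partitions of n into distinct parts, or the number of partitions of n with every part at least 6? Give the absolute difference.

Partitions of 26 into distinct parts: 165.
Partitions of 26 with every part at least 6: 21.
|165 − 21| = 144.

144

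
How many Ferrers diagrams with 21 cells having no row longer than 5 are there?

221

There are 221 such partitions.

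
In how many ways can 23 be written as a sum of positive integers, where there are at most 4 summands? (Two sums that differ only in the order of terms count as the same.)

150

There are 150 such partitions.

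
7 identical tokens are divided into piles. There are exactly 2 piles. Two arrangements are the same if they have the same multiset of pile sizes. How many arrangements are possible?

3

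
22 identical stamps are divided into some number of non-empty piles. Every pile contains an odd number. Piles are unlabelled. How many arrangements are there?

Counting exhaustively, 89 partitions satisfy the conditions.

89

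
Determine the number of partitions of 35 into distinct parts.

A full systematic count gives 585.

585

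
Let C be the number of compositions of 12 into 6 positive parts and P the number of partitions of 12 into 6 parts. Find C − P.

Ordered (compositions into 6 parts): C(11,5) = 462.
Unordered (partitions into 6 parts): 11.
Difference: 462 − 11 = 451.

451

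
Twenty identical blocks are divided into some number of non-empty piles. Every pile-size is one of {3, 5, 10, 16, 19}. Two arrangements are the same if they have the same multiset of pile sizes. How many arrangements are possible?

4

Enumerating:
10, 10
5, 5, 10
5, 5, 5, 5
3, 3, 3, 3, 3, 5
That's 4 in total.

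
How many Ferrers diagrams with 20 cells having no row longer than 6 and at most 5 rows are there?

Listing the qualifying partitions of 20:
6, 6, 6, 2
6, 6, 6, 1, 1
6, 6, 5, 3
6, 6, 5, 2, 1
6, 6, 4, 4
6, 6, 4, 3, 1
6, 6, 4, 2, 2
6, 6, 3, 3, 2
6, 5, 5, 4
6, 5, 5, 3, 1
6, 5, 5, 2, 2
6, 5, 4, 4, 1
6, 5, 4, 3, 2
6, 5, 3, 3, 3
6, 4, 4, 4, 2
6, 4, 4, 3, 3
5, 5, 5, 5
5, 5, 5, 4, 1
5, 5, 5, 3, 2
5, 5, 4, 4, 2
5, 5, 4, 3, 3
5, 4, 4, 4, 3
4, 4, 4, 4, 4

23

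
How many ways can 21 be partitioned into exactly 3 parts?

37

A partial list (first 12 by largest part):
1 + 1 + 19
1 + 2 + 18
1 + 3 + 17
2 + 2 + 17
1 + 4 + 16
2 + 3 + 16
1 + 5 + 15
2 + 4 + 15
3 + 3 + 15
1 + 6 + 14
2 + 5 + 14
3 + 4 + 14
…and 25 more, for 37 total.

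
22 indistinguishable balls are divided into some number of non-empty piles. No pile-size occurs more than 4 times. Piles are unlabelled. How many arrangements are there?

Counting exhaustively, 628 partitions satisfy the conditions.

628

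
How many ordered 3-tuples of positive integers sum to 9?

By stars and bars with positive parts, the count is C(8,2) = 28.

28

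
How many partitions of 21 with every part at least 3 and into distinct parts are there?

24

They are:
21
18 + 3
17 + 4
16 + 5
15 + 6
14 + 7
14 + 4 + 3
13 + 8
13 + 5 + 3
12 + 9
12 + 6 + 3
12 + 5 + 4
11 + 10
11 + 7 + 3
11 + 6 + 4
10 + 8 + 3
10 + 7 + 4
10 + 6 + 5
9 + 8 + 4
9 + 7 + 5
9 + 5 + 4 + 3
8 + 7 + 6
8 + 6 + 4 + 3
7 + 6 + 5 + 3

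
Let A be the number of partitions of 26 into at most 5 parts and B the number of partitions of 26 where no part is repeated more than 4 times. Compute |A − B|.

Partitions of 26 into at most 5 parts: 427.
Partitions of 26 where no part is repeated more than 4 times: 1414.
|427 − 1414| = 987.

987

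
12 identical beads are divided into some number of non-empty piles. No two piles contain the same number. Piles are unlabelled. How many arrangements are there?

They are:
12
11,1
10,2
9,3
9,2,1
8,4
8,3,1
7,5
7,4,1
7,3,2
6,5,1
6,4,2
6,3,2,1
5,4,3
5,4,2,1
That's 15 in total.

15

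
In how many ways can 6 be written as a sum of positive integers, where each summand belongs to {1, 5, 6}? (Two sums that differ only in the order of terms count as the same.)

3

Enumerating:
6
5+1
1+1+1+1+1+1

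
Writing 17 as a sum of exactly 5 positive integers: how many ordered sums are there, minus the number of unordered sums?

Ordered (compositions into 5 parts): C(16,4) = 1820.
Unordered (partitions into 5 parts): 47.
Difference: 1820 − 47 = 1773.

1773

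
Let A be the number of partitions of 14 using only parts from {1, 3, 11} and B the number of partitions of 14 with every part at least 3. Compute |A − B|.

6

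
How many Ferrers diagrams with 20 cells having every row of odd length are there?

64

A partial list (first 12 by largest part):
1,19
3,17
1,1,1,17
5,15
1,1,3,15
1,1,1,1,1,15
7,13
1,1,5,13
1,3,3,13
1,1,1,1,3,13
1,1,1,1,1,1,1,13
9,11
…and 52 more, for 64 total.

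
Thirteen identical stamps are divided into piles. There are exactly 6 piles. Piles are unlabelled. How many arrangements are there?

14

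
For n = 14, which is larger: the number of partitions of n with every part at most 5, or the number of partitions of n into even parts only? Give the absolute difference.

55

Partitions of 14 with every part at most 5: 70.
Partitions of 14 into even parts only: 15.
|70 − 15| = 55.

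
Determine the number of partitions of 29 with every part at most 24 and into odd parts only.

252

Systematic enumeration (by largest part, then next-largest, …) yields 252.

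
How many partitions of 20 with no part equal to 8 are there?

550

Direct enumeration gives 550 partitions.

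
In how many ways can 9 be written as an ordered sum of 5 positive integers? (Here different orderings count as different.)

70

A composition of 9 into 5 positive parts is chosen by placing 4 dividers among the 8 gaps between 9 units: C(8,4) = 70.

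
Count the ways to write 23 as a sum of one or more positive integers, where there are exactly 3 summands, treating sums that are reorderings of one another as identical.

There are too many to list fully; the first 12 (by largest part) are:
21 + 1 + 1
20 + 2 + 1
19 + 3 + 1
19 + 2 + 2
18 + 4 + 1
18 + 3 + 2
17 + 5 + 1
17 + 4 + 2
17 + 3 + 3
16 + 6 + 1
16 + 5 + 2
16 + 4 + 3
…and 32 more, for 44 total.

44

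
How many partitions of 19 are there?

490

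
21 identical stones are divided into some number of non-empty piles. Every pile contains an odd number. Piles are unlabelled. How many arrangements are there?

76

Enumerating by decreasing first part gives 76 partitions in all.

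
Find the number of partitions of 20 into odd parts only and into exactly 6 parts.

14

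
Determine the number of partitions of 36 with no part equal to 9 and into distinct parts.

515

Enumerating by decreasing first part gives 515 partitions in all.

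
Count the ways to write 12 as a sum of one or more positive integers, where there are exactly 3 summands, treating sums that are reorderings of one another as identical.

12

Listing the qualifying partitions of 12:
10+1+1
9+2+1
8+3+1
8+2+2
7+4+1
7+3+2
6+5+1
6+4+2
6+3+3
5+5+2
5+4+3
4+4+4
That's 12 in total.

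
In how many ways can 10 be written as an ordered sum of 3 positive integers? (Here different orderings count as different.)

36

Place 2 bars in the 9 internal gaps of a row of 10 dots: C(9,2) = 36.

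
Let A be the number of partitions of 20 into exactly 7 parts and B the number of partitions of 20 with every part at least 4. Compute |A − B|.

Partitions of 20 into exactly 7 parts: 82.
Partitions of 20 with every part at least 4: 24.
|82 − 24| = 58.

58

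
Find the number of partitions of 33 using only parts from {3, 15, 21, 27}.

5

The partitions of 33 that satisfy the conditions:
27 + 3 + 3
21 + 3 + 3 + 3 + 3
15 + 15 + 3
15 + 3 + 3 + 3 + 3 + 3 + 3
3 + 3 + 3 + 3 + 3 + 3 + 3 + 3 + 3 + 3 + 3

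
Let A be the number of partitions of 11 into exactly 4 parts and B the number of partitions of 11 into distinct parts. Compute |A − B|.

1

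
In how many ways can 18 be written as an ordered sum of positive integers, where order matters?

The number of compositions of n is 2^(n−1); here 2^17 = 131072.

131072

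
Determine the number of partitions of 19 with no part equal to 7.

Enumerating by decreasing first part gives 413 partitions in all.

413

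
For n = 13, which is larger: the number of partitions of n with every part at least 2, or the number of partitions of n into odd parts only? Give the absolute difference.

6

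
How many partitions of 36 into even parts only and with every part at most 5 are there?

10

Listing the qualifying partitions of 36:
4+4+4+4+4+4+4+4+4
4+4+4+4+4+4+4+4+2+2
4+4+4+4+4+4+4+2+2+2+2
4+4+4+4+4+4+2+2+2+2+2+2
4+4+4+4+4+2+2+2+2+2+2+2+2
4+4+4+4+2+2+2+2+2+2+2+2+2+2
4+4+4+2+2+2+2+2+2+2+2+2+2+2+2
4+4+2+2+2+2+2+2+2+2+2+2+2+2+2+2
4+2+2+2+2+2+2+2+2+2+2+2+2+2+2+2+2
2+2+2+2+2+2+2+2+2+2+2+2+2+2+2+2+2+2
That's 10 in total.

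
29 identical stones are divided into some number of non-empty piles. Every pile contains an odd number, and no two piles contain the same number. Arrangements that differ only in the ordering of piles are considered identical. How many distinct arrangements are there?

Enumerating:
29
25 + 3 + 1
23 + 5 + 1
21 + 7 + 1
21 + 5 + 3
19 + 9 + 1
19 + 7 + 3
17 + 11 + 1
17 + 9 + 3
17 + 7 + 5
15 + 13 + 1
15 + 11 + 3
15 + 9 + 5
13 + 11 + 5
13 + 9 + 7
13 + 7 + 5 + 3 + 1
11 + 9 + 5 + 3 + 1
That's 17 in total.

17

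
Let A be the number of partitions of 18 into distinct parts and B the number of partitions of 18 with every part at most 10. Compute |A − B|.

Partitions of 18 into distinct parts: 46.
Partitions of 18 with every part at most 10: 340.
|46 − 340| = 294.

294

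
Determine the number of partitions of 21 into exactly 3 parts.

37

There are too many to list fully; the first 12 (by largest part) are:
19+1+1
18+2+1
17+3+1
17+2+2
16+4+1
16+3+2
15+5+1
15+4+2
15+3+3
14+6+1
14+5+2
14+4+3
…and 25 more, for 37 total.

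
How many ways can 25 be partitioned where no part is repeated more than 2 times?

513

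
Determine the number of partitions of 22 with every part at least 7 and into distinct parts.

Enumerating:
22
7,15
8,14
9,13
10,12
That's 5 in total.

5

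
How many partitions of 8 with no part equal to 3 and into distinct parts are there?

4

Enumerating:
8
7 + 1
6 + 2
5 + 2 + 1
Counting gives 4.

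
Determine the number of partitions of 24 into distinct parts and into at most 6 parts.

122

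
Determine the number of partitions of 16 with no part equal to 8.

209

Systematic enumeration (by largest part, then next-largest, …) yields 209.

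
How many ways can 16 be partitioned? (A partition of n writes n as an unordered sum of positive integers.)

231

There are 231 such partitions.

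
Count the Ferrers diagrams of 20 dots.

627

A full systematic count gives 627.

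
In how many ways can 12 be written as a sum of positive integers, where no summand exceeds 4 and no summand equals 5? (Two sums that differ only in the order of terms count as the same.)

34

A partial list (first 12 by largest part):
4 + 4 + 4
4 + 4 + 3 + 1
4 + 4 + 2 + 2
4 + 4 + 2 + 1 + 1
4 + 4 + 1 + 1 + 1 + 1
4 + 3 + 3 + 2
4 + 3 + 3 + 1 + 1
4 + 3 + 2 + 2 + 1
4 + 3 + 2 + 1 + 1 + 1
4 + 3 + 1 + 1 + 1 + 1 + 1
4 + 2 + 2 + 2 + 2
4 + 2 + 2 + 2 + 1 + 1
…and 22 more, for 34 total.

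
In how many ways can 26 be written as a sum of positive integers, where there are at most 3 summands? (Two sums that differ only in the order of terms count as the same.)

70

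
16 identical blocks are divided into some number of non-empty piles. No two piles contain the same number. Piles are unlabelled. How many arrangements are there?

32

A partial list (first 12 by largest part):
16
15, 1
14, 2
13, 3
13, 2, 1
12, 4
12, 3, 1
11, 5
11, 4, 1
11, 3, 2
10, 6
10, 5, 1
…and 20 more, for 32 total.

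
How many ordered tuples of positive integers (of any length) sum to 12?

There are 11 gaps and each independently is a cut or not, giving 2^11 = 2048.

2048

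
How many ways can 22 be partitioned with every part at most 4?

136

Counting exhaustively, 136 partitions satisfy the conditions.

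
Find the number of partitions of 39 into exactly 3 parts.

127

Direct enumeration gives 127 partitions.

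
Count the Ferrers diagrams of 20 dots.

627

Systematic enumeration (by largest part, then next-largest, …) yields 627.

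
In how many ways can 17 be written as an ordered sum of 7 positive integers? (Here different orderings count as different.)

8008

By stars and bars with positive parts, the count is C(16,6) = 8008.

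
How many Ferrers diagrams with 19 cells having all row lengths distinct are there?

54

A partial list (first 12 by largest part):
19
18, 1
17, 2
16, 3
16, 2, 1
15, 4
15, 3, 1
14, 5
14, 4, 1
14, 3, 2
13, 6
13, 5, 1
…and 42 more, for 54 total.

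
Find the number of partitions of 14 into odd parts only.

Enumerating:
13, 1
11, 3
11, 1, 1, 1
9, 5
9, 3, 1, 1
9, 1, 1, 1, 1, 1
7, 7
7, 5, 1, 1
7, 3, 3, 1
7, 3, 1, 1, 1, 1
7, 1, 1, 1, 1, 1, 1, 1
5, 5, 3, 1
5, 5, 1, 1, 1, 1
5, 3, 3, 3
5, 3, 3, 1, 1, 1
5, 3, 1, 1, 1, 1, 1, 1
5, 1, 1, 1, 1, 1, 1, 1, 1, 1
3, 3, 3, 3, 1, 1
3, 3, 3, 1, 1, 1, 1, 1
3, 3, 1, 1, 1, 1, 1, 1, 1, 1
3, 1, 1, 1, 1, 1, 1, 1, 1, 1, 1, 1
1, 1, 1, 1, 1, 1, 1, 1, 1, 1, 1, 1, 1, 1
That's 22 in total.

22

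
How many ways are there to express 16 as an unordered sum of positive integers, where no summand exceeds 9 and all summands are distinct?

18

Listing the qualifying partitions of 16:
9+7
9+6+1
9+5+2
9+4+3
9+4+2+1
8+7+1
8+6+2
8+5+3
8+5+2+1
8+4+3+1
7+6+3
7+6+2+1
7+5+4
7+5+3+1
7+4+3+2
6+5+4+1
6+5+3+2
6+4+3+2+1
That's 18 in total.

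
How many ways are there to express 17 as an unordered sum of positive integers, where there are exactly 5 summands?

47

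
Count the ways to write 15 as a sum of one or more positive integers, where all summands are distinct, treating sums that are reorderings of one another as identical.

There are too many to list fully; the first 12 (by largest part) are:
15
14,1
13,2
12,3
12,2,1
11,4
11,3,1
10,5
10,4,1
10,3,2
9,6
9,5,1
…and 15 more, for 27 total.

27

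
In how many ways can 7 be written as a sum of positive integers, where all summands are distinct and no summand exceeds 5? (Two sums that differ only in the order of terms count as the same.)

3

They are:
5, 2
4, 3
4, 2, 1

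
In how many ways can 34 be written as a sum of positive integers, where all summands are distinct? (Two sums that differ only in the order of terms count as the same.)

512

Enumerating by decreasing first part gives 512 partitions in all.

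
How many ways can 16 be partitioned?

Direct enumeration gives 231 partitions.

231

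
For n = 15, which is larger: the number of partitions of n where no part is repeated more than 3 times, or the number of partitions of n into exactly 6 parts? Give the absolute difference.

79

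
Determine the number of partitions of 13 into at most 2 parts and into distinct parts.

Listing the qualifying partitions of 13:
13
12+1
11+2
10+3
9+4
8+5
7+6
Counting gives 7.

7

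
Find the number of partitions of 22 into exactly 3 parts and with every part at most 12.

20

They are:
12,9,1
12,8,2
12,7,3
12,6,4
12,5,5
11,10,1
11,9,2
11,8,3
11,7,4
11,6,5
10,10,2
10,9,3
10,8,4
10,7,5
10,6,6
9,9,4
9,8,5
9,7,6
8,8,6
8,7,7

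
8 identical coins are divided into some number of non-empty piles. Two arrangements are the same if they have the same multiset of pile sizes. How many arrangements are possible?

22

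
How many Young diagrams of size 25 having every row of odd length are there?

There are 142 such partitions.

142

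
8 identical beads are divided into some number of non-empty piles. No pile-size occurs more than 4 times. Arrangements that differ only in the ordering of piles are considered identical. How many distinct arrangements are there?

19

They are:
8
1 + 7
2 + 6
1 + 1 + 6
3 + 5
1 + 2 + 5
1 + 1 + 1 + 5
4 + 4
1 + 3 + 4
2 + 2 + 4
1 + 1 + 2 + 4
1 + 1 + 1 + 1 + 4
2 + 3 + 3
1 + 1 + 3 + 3
1 + 2 + 2 + 3
1 + 1 + 1 + 2 + 3
2 + 2 + 2 + 2
1 + 1 + 2 + 2 + 2
1 + 1 + 1 + 1 + 2 + 2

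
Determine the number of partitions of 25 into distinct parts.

142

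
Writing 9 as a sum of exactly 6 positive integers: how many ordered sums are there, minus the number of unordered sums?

53

Ordered (compositions into 6 parts): C(8,5) = 56.
Unordered (partitions into 6 parts): 3.
Difference: 56 − 3 = 53.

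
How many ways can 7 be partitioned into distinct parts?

5

The partitions of 7 that satisfy the conditions:
7
6 + 1
5 + 2
4 + 3
4 + 2 + 1
That's 5 in total.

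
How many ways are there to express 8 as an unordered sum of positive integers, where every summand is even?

Enumerating:
8
6 + 2
4 + 4
4 + 2 + 2
2 + 2 + 2 + 2

5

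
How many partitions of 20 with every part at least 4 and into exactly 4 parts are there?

They are:
8+4+4+4
7+5+4+4
6+6+4+4
6+5+5+4
5+5+5+5
Counting gives 5.

5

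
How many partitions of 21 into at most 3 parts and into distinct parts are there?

38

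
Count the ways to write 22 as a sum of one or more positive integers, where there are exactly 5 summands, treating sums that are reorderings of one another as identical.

There are 119 such partitions.

119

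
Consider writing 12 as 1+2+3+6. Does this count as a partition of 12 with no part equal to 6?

The parts sum to 12, and the condition 'no summand equals 6' is violated.

No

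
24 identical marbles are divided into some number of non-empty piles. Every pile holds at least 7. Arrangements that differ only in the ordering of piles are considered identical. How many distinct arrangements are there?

10

They are:
24
17+7
16+8
15+9
14+10
13+11
12+12
10+7+7
9+8+7
8+8+8
Counting gives 10.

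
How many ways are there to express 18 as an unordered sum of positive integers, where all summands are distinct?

A partial list (first 12 by largest part):
18
17,1
16,2
15,3
15,2,1
14,4
14,3,1
13,5
13,4,1
13,3,2
12,6
12,5,1
…and 34 more, for 46 total.

46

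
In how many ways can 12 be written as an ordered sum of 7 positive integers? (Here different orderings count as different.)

462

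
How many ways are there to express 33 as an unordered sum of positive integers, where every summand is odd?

448

Systematic enumeration (by largest part, then next-largest, …) yields 448.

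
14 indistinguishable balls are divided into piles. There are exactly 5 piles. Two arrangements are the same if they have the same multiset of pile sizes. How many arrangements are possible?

The partitions of 14 that satisfy the conditions:
10,1,1,1,1
9,2,1,1,1
8,3,1,1,1
8,2,2,1,1
7,4,1,1,1
7,3,2,1,1
7,2,2,2,1
6,5,1,1,1
6,4,2,1,1
6,3,3,1,1
6,3,2,2,1
6,2,2,2,2
5,5,2,1,1
5,4,3,1,1
5,4,2,2,1
5,3,3,2,1
5,3,2,2,2
4,4,4,1,1
4,4,3,2,1
4,4,2,2,2
4,3,3,3,1
4,3,3,2,2
3,3,3,3,2

23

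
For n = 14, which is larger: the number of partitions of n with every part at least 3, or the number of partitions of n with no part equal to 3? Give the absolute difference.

Partitions of 14 with every part at least 3: 13.
Partitions of 14 with no part equal to 3: 79.
|13 − 79| = 66.

66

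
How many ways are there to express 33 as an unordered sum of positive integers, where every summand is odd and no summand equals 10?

Counting exhaustively, 448 partitions satisfy the conditions.

448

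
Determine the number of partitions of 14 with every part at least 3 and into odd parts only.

4

Enumerating:
3+11
5+9
7+7
3+3+3+5
Counting gives 4.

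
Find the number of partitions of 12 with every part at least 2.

Listing the qualifying partitions of 12:
12
2, 10
3, 9
4, 8
2, 2, 8
5, 7
2, 3, 7
6, 6
2, 4, 6
3, 3, 6
2, 2, 2, 6
2, 5, 5
3, 4, 5
2, 2, 3, 5
4, 4, 4
2, 2, 4, 4
2, 3, 3, 4
2, 2, 2, 2, 4
3, 3, 3, 3
2, 2, 2, 3, 3
2, 2, 2, 2, 2, 2

21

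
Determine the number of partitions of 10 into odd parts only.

10

Listing the qualifying partitions of 10:
9+1
7+3
7+1+1+1
5+5
5+3+1+1
5+1+1+1+1+1
3+3+3+1
3+3+1+1+1+1
3+1+1+1+1+1+1+1
1+1+1+1+1+1+1+1+1+1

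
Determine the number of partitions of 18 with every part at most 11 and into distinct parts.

A partial list (first 12 by largest part):
11+7
11+6+1
11+5+2
11+4+3
11+4+2+1
10+8
10+7+1
10+6+2
10+5+3
10+5+2+1
10+4+3+1
9+8+1
…and 20 more, for 32 total.

32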